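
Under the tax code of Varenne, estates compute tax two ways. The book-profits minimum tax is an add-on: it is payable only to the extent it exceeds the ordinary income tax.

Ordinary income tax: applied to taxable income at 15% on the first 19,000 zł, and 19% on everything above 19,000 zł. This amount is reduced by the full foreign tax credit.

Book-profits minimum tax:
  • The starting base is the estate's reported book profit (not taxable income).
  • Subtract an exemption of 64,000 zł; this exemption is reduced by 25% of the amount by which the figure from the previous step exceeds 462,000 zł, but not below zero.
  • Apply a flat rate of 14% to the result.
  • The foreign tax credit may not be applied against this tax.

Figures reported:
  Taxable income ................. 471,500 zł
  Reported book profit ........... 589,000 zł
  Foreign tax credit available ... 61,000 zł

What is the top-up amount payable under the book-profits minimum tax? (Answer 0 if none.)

Book-profits minimum tax:
  Base (reported book profit): 589,000 zł
  Exemption: 64,000 zł − 25% × (589,000 zł − 462,000 zł) = 64,000 zł − 31,750 zł = 32,250 zł
  Base: 589,000 zł − 32,250 zł = 556,750 zł
  556,750 zł × 14% = 77,945 zł

Ordinary income tax:
  19,000 zł × 15% = 2,850 zł
  452,500 zł × 19% = 85,975 zł
  → 88,825 zł
  Less foreign tax credit 61,000 zł → 27,825 zł

Excess of book-profits minimum tax over ordinary income tax: 77,945 zł − 27,825 zł = 50,120 zł.

50,120 zł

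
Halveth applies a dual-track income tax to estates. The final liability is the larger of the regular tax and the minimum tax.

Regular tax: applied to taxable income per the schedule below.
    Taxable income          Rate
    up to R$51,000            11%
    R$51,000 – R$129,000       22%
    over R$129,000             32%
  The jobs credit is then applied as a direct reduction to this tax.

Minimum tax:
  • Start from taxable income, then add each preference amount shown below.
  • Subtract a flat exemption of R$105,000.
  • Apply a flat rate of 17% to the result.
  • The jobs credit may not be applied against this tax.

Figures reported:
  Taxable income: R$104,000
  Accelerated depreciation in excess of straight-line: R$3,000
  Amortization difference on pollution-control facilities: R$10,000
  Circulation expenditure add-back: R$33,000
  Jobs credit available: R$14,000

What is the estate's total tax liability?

R$7,650

Regular tax:
  R$51,000 × 11% = R$5,610
  R$53,000 × 22% = R$11,660
  → R$17,270
  Less jobs credit R$14,000 → R$3,270

Minimum tax:
  Adjusted income: R$104,000 + R$3,000 + R$10,000 + R$33,000 = R$150,000
  Less exemption R$105,000 → base R$45,000
  R$45,000 × 17% = R$7,650

R$7,650 > R$3,270, so the minimum tax is the binding amount.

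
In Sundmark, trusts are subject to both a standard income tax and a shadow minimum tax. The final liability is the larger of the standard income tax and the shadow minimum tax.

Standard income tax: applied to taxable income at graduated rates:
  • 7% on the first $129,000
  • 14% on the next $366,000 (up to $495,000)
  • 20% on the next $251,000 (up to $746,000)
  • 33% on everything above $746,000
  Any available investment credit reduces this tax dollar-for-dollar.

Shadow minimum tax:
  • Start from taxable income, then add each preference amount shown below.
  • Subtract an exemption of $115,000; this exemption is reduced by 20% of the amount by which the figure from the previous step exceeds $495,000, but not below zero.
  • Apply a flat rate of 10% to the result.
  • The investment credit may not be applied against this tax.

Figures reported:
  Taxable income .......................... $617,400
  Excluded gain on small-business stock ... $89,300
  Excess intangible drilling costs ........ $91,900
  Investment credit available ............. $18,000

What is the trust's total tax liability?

Shadow minimum tax:
  Adjusted income: $617,400 + $89,300 + $91,900 = $798,600
  Exemption: $115,000 − 20% × ($798,600 − $495,000) = $115,000 − $60,720 = $54,280
  Base: $798,600 − $54,280 = $744,320
  $744,320 × 10% = $74,432

Standard income tax:
  $129,000 × 7% = $9,030
  $366,000 × 14% = $51,240
  $122,400 × 20% = $24,480
  → $84,750
  Less investment credit $18,000 → $66,750

$74,432 > $66,750, so the shadow minimum tax is the binding amount.

$74,432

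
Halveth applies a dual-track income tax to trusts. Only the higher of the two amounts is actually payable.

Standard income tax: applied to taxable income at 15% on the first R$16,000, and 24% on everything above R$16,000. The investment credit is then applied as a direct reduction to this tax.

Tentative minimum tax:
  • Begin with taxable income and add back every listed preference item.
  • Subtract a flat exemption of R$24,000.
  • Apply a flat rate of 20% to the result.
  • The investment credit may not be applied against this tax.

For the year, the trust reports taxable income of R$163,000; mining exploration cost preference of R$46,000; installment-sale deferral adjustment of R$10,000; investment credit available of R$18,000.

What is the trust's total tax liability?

Tentative minimum tax:
  Adjusted income: R$163,000 + R$46,000 + R$10,000 = R$219,000
  Less exemption R$24,000 → base R$195,000
  R$195,000 × 20% = R$39,000

Standard income tax:
  R$16,000 × 15% = R$2,400
  R$147,000 × 24% = R$35,280
  → R$37,680
  Less investment credit R$18,000 → R$19,680

R$39,000 > R$19,680, so the tentative minimum tax is the binding amount.

R$39,000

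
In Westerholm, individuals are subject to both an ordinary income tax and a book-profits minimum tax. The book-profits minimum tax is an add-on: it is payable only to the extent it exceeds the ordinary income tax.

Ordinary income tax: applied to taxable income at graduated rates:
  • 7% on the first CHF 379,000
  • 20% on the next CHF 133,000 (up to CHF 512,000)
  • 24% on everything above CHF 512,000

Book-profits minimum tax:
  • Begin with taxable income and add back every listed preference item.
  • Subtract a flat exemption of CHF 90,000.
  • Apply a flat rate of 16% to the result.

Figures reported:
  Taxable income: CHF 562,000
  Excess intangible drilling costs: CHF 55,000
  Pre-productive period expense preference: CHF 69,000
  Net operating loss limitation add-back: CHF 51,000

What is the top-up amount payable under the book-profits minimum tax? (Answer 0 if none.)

CHF 38,390

Book-profits minimum tax:
  Adjusted income: CHF 562,000 + CHF 55,000 + CHF 69,000 + CHF 51,000 = CHF 737,000
  Less exemption CHF 90,000 → base CHF 647,000
  CHF 647,000 × 16% = CHF 103,520

Ordinary income tax:
  CHF 379,000 × 7% = CHF 26,530
  CHF 133,000 × 20% = CHF 26,600
  CHF 50,000 × 24% = CHF 12,000
  → CHF 65,130

Excess of book-profits minimum tax over ordinary income tax: CHF 103,520 − CHF 65,130 = CHF 38,390.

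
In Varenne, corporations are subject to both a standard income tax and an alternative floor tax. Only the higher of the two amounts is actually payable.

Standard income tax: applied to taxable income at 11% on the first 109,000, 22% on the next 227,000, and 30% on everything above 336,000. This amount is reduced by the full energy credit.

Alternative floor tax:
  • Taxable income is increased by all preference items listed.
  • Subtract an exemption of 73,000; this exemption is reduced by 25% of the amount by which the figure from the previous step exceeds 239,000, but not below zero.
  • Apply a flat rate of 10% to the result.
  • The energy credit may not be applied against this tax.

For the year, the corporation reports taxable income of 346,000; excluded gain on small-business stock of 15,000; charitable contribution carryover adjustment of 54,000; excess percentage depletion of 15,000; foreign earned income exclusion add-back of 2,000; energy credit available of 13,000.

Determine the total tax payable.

Alternative floor tax:
  Adjusted income: 346,000 + 15,000 + 54,000 + 15,000 + 2,000 = 432,000
  Exemption: 73,000 − 25% × (432,000 − 239,000) = 73,000 − 48,250 = 24,750
  Base: 432,000 − 24,750 = 407,250
  407,250 × 10% = 40,725

Standard income tax:
  109,000 × 11% = 11,990
  227,000 × 22% = 49,940
  10,000 × 30% = 3,000
  → 64,930
  Less energy credit 13,000 → 51,930

51,930 > 40,725, so the standard income tax governs.

51,930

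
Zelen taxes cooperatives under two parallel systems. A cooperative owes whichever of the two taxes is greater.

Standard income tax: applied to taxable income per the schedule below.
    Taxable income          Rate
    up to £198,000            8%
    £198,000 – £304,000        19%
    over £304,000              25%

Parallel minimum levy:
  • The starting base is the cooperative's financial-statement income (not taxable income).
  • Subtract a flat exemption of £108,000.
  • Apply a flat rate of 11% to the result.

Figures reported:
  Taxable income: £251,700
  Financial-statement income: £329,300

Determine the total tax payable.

Parallel minimum levy:
  Base (financial-statement income): £329,300
  Less exemption £108,000 → base £221,300
  £221,300 × 11% = £24,343

Standard income tax:
  £198,000 × 8% = £15,840
  £53,700 × 19% = £10,203
  → £26,043

£26,043 > £24,343, so the standard income tax governs.

£26,043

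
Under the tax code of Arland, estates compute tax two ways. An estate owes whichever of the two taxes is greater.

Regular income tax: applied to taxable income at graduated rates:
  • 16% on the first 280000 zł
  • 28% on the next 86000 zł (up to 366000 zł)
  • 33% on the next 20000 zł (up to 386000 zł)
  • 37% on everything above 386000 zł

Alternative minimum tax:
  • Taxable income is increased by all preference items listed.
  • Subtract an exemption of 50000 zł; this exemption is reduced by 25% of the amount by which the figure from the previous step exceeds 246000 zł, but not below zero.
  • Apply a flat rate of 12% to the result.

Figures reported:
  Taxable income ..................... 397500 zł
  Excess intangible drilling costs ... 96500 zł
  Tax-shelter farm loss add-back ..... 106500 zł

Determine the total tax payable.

Regular income tax:
  280000 zł × 16% = 44800 zł
  86000 zł × 28% = 24080 zł
  20000 zł × 33% = 6600 zł
  11500 zł × 37% = 4255 zł
  → 79735 zł

Alternative minimum tax:
  Adjusted income: 397500 zł + 96500 zł + 106500 zł = 600500 zł
  Exemption: 25% × (600500 zł − 246000 zł) = 88625 zł ≥ 50000 zł, so the exemption is fully phased out
  Base: 600500 zł − 0 zł = 600500 zł
  600500 zł × 12% = 72060 zł

79735 zł > 72060 zł, so the regular income tax governs.

79735 zł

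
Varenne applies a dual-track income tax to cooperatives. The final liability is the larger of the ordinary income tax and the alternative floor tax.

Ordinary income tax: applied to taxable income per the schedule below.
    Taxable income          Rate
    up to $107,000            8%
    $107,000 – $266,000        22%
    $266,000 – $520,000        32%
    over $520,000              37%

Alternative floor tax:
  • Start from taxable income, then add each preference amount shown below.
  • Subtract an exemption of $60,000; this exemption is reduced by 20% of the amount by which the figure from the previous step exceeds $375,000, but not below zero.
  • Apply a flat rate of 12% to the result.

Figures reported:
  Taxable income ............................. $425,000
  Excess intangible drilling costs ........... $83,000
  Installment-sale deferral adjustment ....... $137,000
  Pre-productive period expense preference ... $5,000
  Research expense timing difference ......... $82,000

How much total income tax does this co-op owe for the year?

$94,420

Ordinary income tax:
  $107,000 × 8% = $8,560
  $159,000 × 22% = $34,980
  $159,000 × 32% = $50,880
  → $94,420

Alternative floor tax:
  Adjusted income: $425,000 + $83,000 + $137,000 + $5,000 + $82,000 = $732,000
  Exemption: 20% × ($732,000 − $375,000) = $71,400 ≥ $60,000, so the exemption is fully phased out
  Base: $732,000 − $0 = $732,000
  $732,000 × 12% = $87,840

$94,420 > $87,840, so the ordinary income tax governs.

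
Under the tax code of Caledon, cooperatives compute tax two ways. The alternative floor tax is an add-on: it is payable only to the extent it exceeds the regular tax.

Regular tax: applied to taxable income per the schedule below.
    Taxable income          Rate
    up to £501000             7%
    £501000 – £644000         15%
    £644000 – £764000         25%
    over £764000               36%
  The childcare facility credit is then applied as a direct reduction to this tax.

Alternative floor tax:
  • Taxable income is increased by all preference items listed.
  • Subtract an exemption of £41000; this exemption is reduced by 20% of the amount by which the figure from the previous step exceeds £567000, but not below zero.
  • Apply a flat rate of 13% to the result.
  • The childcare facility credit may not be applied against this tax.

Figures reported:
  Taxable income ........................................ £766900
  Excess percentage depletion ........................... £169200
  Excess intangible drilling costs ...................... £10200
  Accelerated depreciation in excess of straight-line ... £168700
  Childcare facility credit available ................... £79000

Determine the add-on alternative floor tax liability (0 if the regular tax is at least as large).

Regular tax:
  £501000 × 7% = £35070
  £143000 × 15% = £21450
  £120000 × 25% = £30000
  £2900 × 36% = £1044
  → £87564
  Less childcare facility credit £79000 → £8564

Alternative floor tax:
  Adjusted income: £766900 + £169200 + £10200 + £168700 = £1115000
  Exemption: 20% × (£1115000 − £567000) = £109600 ≥ £41000, so the exemption is fully phased out
  Base: £1115000 − £0 = £1115000
  £1115000 × 13% = £144950

Excess of alternative floor tax over regular tax: £144950 − £8564 = £136386.

£136386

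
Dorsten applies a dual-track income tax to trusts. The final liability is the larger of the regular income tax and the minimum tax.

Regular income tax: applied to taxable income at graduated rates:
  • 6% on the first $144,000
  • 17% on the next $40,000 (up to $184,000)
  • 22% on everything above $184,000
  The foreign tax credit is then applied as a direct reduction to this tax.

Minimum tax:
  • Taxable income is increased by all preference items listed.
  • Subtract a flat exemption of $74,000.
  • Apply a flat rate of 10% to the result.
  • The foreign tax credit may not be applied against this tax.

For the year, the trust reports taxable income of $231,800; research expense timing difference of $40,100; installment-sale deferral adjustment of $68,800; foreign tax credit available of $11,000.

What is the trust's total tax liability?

Minimum tax:
  Adjusted income: $231,800 + $40,100 + $68,800 = $340,700
  Less exemption $74,000 → base $266,700
  $266,700 × 10% = $26,670

Regular income tax:
  $144,000 × 6% = $8,640
  $40,000 × 17% = $6,800
  $47,800 × 22% = $10,516
  → $25,956
  Less foreign tax credit $11,000 → $14,956

$26,670 > $14,956, so the minimum tax is the binding amount.

$26,670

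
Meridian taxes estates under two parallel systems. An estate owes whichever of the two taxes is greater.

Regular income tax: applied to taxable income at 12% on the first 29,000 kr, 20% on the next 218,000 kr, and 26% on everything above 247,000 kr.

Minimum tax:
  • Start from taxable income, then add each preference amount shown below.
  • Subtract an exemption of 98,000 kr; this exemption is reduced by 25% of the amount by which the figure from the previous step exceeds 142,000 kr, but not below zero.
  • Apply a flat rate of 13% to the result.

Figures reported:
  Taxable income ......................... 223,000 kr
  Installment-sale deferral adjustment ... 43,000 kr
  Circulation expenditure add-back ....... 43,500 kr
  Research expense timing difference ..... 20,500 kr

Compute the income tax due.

42,280 kr

Regular income tax:
  29,000 kr × 12% = 3,480 kr
  194,000 kr × 20% = 38,800 kr
  → 42,280 kr

Minimum tax:
  Adjusted income: 223,000 kr + 43,000 kr + 43,500 kr + 20,500 kr = 330,000 kr
  Exemption: 98,000 kr − 25% × (330,000 kr − 142,000 kr) = 98,000 kr − 47,000 kr = 51,000 kr
  Base: 330,000 kr − 51,000 kr = 279,000 kr
  279,000 kr × 13% = 36,270 kr

42,280 kr > 36,270 kr, so the regular income tax governs.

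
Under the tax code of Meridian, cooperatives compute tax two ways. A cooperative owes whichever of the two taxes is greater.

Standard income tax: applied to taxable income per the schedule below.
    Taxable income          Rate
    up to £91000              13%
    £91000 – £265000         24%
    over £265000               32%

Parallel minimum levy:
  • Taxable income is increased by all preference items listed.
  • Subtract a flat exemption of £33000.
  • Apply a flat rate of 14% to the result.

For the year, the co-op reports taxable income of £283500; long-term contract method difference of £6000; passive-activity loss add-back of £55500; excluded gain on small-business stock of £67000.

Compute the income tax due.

Parallel minimum levy:
  Adjusted income: £283500 + £6000 + £55500 + £67000 = £412000
  Less exemption £33000 → base £379000
  £379000 × 14% = £53060

Standard income tax:
  £91000 × 13% = £11830
  £174000 × 24% = £41760
  £18500 × 32% = £5920
  → £59510

£59510 > £53060, so the standard income tax governs.

£59510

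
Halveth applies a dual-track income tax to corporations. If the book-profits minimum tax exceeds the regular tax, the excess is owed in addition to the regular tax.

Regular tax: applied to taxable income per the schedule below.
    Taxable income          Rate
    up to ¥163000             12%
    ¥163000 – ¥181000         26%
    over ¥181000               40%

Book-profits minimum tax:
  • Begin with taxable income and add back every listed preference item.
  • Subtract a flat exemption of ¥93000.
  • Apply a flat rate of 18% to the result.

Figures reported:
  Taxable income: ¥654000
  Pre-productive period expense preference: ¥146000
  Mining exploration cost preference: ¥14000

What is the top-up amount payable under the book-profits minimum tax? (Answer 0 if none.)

Regular tax:
  ¥163000 × 12% = ¥19560
  ¥18000 × 26% = ¥4680
  ¥473000 × 40% = ¥189200
  → ¥213440

Book-profits minimum tax:
  Adjusted income: ¥654000 + ¥146000 + ¥14000 = ¥814000
  Less exemption ¥93000 → base ¥721000
  ¥721000 × 18% = ¥129780

¥129780 ≤ ¥213440, so no add-on is due.

¥0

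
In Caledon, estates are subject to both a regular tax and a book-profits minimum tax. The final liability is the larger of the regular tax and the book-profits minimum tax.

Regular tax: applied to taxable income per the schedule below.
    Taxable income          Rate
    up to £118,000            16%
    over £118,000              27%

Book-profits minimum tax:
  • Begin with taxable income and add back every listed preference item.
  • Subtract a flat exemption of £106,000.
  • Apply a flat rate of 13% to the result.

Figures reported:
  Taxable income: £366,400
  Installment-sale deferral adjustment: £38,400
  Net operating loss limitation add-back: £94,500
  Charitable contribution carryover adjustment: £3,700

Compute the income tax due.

Regular tax:
  £118,000 × 16% = £18,880
  £248,400 × 27% = £67,068
  → £85,948

Book-profits minimum tax:
  Adjusted income: £366,400 + £38,400 + £94,500 + £3,700 = £503,000
  Less exemption £106,000 → base £397,000
  £397,000 × 13% = £51,610

£85,948 > £51,610, so the regular tax governs.

£85,948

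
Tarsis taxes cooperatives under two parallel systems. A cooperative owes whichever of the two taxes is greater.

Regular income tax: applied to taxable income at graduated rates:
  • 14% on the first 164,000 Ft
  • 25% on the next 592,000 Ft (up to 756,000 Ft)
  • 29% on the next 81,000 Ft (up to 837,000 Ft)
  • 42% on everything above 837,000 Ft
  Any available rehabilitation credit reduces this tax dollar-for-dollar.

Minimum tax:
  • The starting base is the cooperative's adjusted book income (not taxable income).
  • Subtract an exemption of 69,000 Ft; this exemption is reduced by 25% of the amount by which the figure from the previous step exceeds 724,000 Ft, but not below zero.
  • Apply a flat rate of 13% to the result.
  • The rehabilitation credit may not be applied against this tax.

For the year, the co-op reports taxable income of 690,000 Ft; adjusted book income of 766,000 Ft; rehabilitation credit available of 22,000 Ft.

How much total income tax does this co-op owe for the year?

132,460 Ft

Regular income tax:
  164,000 Ft × 14% = 22,960 Ft
  526,000 Ft × 25% = 131,500 Ft
  → 154,460 Ft
  Less rehabilitation credit 22,000 Ft → 132,460 Ft

Minimum tax:
  Base (adjusted book income): 766,000 Ft
  Exemption: 69,000 Ft − 25% × (766,000 Ft − 724,000 Ft) = 69,000 Ft − 10,500 Ft = 58,500 Ft
  Base: 766,000 Ft − 58,500 Ft = 707,500 Ft
  707,500 Ft × 13% = 91,975 Ft

132,460 Ft > 91,975 Ft, so the regular income tax governs.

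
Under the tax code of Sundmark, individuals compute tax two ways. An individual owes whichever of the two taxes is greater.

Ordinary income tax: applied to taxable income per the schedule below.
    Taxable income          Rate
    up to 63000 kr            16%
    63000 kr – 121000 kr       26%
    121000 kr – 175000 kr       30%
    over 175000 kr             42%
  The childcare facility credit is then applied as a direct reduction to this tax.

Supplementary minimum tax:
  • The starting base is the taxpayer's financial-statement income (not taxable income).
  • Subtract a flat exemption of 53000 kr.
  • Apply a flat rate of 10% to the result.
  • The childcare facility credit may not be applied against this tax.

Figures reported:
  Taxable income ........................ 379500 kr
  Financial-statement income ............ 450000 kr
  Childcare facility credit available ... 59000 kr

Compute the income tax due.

68250 kr

Supplementary minimum tax:
  Base (financial-statement income): 450000 kr
  Less exemption 53000 kr → base 397000 kr
  397000 kr × 10% = 39700 kr

Ordinary income tax:
  63000 kr × 16% = 10080 kr
  58000 kr × 26% = 15080 kr
  54000 kr × 30% = 16200 kr
  204500 kr × 42% = 85890 kr
  → 127250 kr
  Less childcare facility credit 59000 kr → 68250 kr

68250 kr > 39700 kr, so the ordinary income tax governs.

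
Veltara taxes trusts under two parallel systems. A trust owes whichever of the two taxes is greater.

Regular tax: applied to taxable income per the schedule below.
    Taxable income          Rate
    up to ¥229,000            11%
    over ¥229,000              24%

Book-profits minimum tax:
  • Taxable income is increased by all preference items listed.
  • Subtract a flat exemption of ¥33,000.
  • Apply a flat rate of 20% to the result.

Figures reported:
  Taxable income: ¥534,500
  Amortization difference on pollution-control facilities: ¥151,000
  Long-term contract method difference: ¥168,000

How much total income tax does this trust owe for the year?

Regular tax:
  ¥229,000 × 11% = ¥25,190
  ¥305,500 × 24% = ¥73,320
  → ¥98,510

Book-profits minimum tax:
  Adjusted income: ¥534,500 + ¥151,000 + ¥168,000 = ¥853,500
  Less exemption ¥33,000 → base ¥820,500
  ¥820,500 × 20% = ¥164,100

¥164,100 > ¥98,510, so the book-profits minimum tax is the binding amount.

¥164,100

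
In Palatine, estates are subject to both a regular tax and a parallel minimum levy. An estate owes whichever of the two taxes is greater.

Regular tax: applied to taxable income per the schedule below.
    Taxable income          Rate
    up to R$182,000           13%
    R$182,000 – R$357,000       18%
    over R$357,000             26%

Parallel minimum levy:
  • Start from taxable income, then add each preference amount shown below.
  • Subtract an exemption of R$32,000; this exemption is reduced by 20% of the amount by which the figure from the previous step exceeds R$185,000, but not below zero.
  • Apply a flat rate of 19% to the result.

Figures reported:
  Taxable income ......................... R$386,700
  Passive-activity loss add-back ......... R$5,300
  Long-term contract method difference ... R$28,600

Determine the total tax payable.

R$79,914

Parallel minimum levy:
  Adjusted income: R$386,700 + R$5,300 + R$28,600 = R$420,600
  Exemption: 20% × (R$420,600 − R$185,000) = R$47,120 ≥ R$32,000, so the exemption is fully phased out
  Base: R$420,600 − R$0 = R$420,600
  R$420,600 × 19% = R$79,914

Regular tax:
  R$182,000 × 13% = R$23,660
  R$175,000 × 18% = R$31,500
  R$29,700 × 26% = R$7,722
  → R$62,882

R$79,914 > R$62,882, so the parallel minimum levy is the binding amount.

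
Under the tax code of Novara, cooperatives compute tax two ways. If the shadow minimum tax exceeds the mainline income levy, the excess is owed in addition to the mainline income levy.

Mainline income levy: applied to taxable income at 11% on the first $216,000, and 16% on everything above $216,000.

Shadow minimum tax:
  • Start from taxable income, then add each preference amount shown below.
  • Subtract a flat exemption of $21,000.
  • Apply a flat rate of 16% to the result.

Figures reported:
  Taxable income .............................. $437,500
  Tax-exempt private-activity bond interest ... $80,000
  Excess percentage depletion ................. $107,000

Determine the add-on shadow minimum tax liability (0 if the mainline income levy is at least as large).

$37,360

Mainline income levy:
  $216,000 × 11% = $23,760
  $221,500 × 16% = $35,440
  → $59,200

Shadow minimum tax:
  Adjusted income: $437,500 + $80,000 + $107,000 = $624,500
  Less exemption $21,000 → base $603,500
  $603,500 × 16% = $96,560

Excess of shadow minimum tax over mainline income levy: $96,560 − $59,200 = $37,360.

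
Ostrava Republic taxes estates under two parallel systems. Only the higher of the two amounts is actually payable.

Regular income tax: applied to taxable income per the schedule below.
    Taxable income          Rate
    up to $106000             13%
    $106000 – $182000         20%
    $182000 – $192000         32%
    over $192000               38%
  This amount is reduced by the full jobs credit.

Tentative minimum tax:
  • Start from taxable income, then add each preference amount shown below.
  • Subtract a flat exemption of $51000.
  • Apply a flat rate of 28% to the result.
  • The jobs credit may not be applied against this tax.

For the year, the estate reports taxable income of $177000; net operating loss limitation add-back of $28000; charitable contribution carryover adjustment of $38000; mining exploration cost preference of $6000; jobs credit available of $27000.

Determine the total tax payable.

$55440

Regular income tax:
  $106000 × 13% = $13780
  $71000 × 20% = $14200
  → $27980
  Less jobs credit $27000 → $980

Tentative minimum tax:
  Adjusted income: $177000 + $28000 + $38000 + $6000 = $249000
  Less exemption $51000 → base $198000
  $198000 × 28% = $55440

$55440 > $980, so the tentative minimum tax is the binding amount.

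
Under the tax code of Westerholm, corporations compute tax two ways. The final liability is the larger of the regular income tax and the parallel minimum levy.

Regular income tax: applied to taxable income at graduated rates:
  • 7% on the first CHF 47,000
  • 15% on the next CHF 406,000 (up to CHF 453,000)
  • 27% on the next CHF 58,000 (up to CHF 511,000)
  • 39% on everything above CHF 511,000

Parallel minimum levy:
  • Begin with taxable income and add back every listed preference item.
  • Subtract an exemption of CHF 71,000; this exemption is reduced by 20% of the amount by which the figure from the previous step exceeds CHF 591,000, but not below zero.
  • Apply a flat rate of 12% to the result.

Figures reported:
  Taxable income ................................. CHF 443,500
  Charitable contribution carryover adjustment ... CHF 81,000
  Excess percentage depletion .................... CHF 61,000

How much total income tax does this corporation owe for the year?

Regular income tax:
  CHF 47,000 × 7% = CHF 3,290
  CHF 396,500 × 15% = CHF 59,475
  → CHF 62,765

Parallel minimum levy:
  Adjusted income: CHF 443,500 + CHF 81,000 + CHF 61,000 = CHF 585,500
  Exemption: CHF 585,500 ≤ CHF 591,000, so full CHF 71,000 applies
  Base: CHF 585,500 − CHF 71,000 = CHF 514,500
  CHF 514,500 × 12% = CHF 61,740

CHF 62,765 > CHF 61,740, so the regular income tax governs.

CHF 62,765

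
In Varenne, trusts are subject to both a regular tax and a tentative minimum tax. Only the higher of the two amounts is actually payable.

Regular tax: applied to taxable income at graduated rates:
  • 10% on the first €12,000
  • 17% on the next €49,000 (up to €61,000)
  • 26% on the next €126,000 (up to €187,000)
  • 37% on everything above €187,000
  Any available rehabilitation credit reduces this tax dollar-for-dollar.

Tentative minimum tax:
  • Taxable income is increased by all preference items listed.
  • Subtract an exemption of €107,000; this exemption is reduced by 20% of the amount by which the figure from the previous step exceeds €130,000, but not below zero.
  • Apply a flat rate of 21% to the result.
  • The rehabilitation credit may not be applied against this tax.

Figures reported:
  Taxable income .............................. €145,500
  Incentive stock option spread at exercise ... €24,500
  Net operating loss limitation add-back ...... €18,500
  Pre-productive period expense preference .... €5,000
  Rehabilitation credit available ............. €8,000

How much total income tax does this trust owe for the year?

€23,500

Regular tax:
  €12,000 × 10% = €1,200
  €49,000 × 17% = €8,330
  €84,500 × 26% = €21,970
  → €31,500
  Less rehabilitation credit €8,000 → €23,500

Tentative minimum tax:
  Adjusted income: €145,500 + €24,500 + €18,500 + €5,000 = €193,500
  Exemption: €107,000 − 20% × (€193,500 − €130,000) = €107,000 − €12,700 = €94,300
  Base: €193,500 − €94,300 = €99,200
  €99,200 × 21% = €20,832

€23,500 > €20,832, so the regular tax governs.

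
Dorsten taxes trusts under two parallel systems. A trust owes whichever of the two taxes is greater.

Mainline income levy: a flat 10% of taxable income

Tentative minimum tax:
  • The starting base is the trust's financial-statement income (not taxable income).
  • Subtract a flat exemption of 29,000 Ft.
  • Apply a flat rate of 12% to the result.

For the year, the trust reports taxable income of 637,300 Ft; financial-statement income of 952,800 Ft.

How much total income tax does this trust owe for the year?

Mainline income levy:
  637,300 Ft × 10% = 63,730 Ft

Tentative minimum tax:
  Base (financial-statement income): 952,800 Ft
  Less exemption 29,000 Ft → base 923,800 Ft
  923,800 Ft × 12% = 110,856 Ft

110,856 Ft > 63,730 Ft, so the tentative minimum tax is the binding amount.

110,856 Ft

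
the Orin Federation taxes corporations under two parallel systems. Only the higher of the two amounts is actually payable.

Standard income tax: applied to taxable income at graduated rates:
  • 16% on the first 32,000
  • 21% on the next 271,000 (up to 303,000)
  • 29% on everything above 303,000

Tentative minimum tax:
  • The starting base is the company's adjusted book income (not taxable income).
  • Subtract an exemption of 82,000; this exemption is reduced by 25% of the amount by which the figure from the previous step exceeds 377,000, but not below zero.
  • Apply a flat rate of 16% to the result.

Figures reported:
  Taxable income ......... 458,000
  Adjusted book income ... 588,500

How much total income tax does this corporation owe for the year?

106,980

Tentative minimum tax:
  Base (adjusted book income): 588,500
  Exemption: 82,000 − 25% × (588,500 − 377,000) = 82,000 − 52,875 = 29,125
  Base: 588,500 − 29,125 = 559,375
  559,375 × 16% = 89,500

Standard income tax:
  32,000 × 16% = 5,120
  271,000 × 21% = 56,910
  155,000 × 29% = 44,950
  → 106,980

106,980 > 89,500, so the standard income tax governs.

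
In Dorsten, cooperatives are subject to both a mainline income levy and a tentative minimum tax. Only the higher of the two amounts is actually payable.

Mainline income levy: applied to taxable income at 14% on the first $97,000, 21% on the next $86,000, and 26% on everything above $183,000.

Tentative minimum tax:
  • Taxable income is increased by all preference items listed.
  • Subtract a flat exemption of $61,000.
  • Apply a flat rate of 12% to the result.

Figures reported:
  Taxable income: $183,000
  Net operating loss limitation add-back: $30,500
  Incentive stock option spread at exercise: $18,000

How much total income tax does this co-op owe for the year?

$31,640

Mainline income levy:
  $97,000 × 14% = $13,580
  $86,000 × 21% = $18,060
  → $31,640

Tentative minimum tax:
  Adjusted income: $183,000 + $30,500 + $18,000 = $231,500
  Less exemption $61,000 → base $170,500
  $170,500 × 12% = $20,460

$31,640 > $20,460, so the mainline income levy governs.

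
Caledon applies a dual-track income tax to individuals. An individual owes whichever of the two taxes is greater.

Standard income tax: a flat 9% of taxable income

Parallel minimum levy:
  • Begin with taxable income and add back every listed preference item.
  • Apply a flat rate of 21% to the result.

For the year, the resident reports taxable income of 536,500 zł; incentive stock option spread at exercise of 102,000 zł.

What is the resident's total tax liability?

134,085 zł

Parallel minimum levy:
  Adjusted income: 536,500 zł + 102,000 zł = 638,500 zł
  638,500 zł × 21% = 134,085 zł

Standard income tax:
  536,500 zł × 9% = 48,285 zł

134,085 zł > 48,285 zł, so the parallel minimum levy is the binding amount.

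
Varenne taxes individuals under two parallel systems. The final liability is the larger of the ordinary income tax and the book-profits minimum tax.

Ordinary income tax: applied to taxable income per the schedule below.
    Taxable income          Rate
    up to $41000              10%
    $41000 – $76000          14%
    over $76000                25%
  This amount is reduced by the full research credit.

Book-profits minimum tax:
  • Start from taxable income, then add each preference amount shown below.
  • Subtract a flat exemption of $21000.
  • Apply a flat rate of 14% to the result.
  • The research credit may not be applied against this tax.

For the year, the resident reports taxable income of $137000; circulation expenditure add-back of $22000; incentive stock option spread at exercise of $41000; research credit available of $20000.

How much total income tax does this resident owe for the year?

Ordinary income tax:
  $41000 × 10% = $4100
  $35000 × 14% = $4900
  $61000 × 25% = $15250
  → $24250
  Less research credit $20000 → $4250

Book-profits minimum tax:
  Adjusted income: $137000 + $22000 + $41000 = $200000
  Less exemption $21000 → base $179000
  $179000 × 14% = $25060

$25060 > $4250, so the book-profits minimum tax is the binding amount.

$25060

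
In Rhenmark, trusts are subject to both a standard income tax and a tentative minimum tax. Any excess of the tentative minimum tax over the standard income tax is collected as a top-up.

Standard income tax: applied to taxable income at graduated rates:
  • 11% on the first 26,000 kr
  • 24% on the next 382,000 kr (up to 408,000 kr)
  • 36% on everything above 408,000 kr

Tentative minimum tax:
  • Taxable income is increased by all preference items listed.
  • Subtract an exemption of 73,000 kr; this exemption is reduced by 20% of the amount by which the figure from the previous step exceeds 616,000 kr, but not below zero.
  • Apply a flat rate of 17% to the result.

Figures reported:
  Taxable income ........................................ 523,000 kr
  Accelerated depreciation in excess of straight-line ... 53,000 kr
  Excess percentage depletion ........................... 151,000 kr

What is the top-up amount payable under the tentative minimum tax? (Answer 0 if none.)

0 kr

Standard income tax:
  26,000 kr × 11% = 2,860 kr
  382,000 kr × 24% = 91,680 kr
  115,000 kr × 36% = 41,400 kr
  → 135,940 kr

Tentative minimum tax:
  Adjusted income: 523,000 kr + 53,000 kr + 151,000 kr = 727,000 kr
  Exemption: 73,000 kr − 20% × (727,000 kr − 616,000 kr) = 73,000 kr − 22,200 kr = 50,800 kr
  Base: 727,000 kr − 50,800 kr = 676,200 kr
  676,200 kr × 17% = 114,954 kr

114,954 kr ≤ 135,940 kr, so no add-on is due.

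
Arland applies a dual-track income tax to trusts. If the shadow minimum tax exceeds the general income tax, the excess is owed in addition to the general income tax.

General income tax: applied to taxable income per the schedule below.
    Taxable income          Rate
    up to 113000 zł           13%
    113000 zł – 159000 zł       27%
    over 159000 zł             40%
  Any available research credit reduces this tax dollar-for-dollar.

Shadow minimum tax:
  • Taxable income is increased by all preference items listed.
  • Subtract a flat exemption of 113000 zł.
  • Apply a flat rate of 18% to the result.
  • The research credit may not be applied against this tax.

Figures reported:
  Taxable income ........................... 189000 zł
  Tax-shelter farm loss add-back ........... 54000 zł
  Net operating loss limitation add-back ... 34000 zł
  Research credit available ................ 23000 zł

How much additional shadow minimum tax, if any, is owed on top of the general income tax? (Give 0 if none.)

13410 zł

General income tax:
  113000 zł × 13% = 14690 zł
  46000 zł × 27% = 12420 zł
  30000 zł × 40% = 12000 zł
  → 39110 zł
  Less research credit 23000 zł → 16110 zł

Shadow minimum tax:
  Adjusted income: 189000 zł + 54000 zł + 34000 zł = 277000 zł
  Less exemption 113000 zł → base 164000 zł
  164000 zł × 18% = 29520 zł

Excess of shadow minimum tax over general income tax: 29520 zł − 16110 zł = 13410 zł.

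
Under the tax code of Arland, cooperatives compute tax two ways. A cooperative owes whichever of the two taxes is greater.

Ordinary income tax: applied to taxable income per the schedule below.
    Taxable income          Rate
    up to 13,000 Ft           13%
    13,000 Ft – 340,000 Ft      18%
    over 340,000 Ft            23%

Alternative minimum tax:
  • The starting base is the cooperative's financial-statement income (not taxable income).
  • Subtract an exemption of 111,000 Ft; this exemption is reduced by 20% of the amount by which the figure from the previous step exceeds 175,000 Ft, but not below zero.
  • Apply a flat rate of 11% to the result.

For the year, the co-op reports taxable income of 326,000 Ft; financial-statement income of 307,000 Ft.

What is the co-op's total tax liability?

58,030 Ft

Alternative minimum tax:
  Base (financial-statement income): 307,000 Ft
  Exemption: 111,000 Ft − 20% × (307,000 Ft − 175,000 Ft) = 111,000 Ft − 26,400 Ft = 84,600 Ft
  Base: 307,000 Ft − 84,600 Ft = 222,400 Ft
  222,400 Ft × 11% = 24,464 Ft

Ordinary income tax:
  13,000 Ft × 13% = 1,690 Ft
  313,000 Ft × 18% = 56,340 Ft
  → 58,030 Ft

58,030 Ft > 24,464 Ft, so the ordinary income tax governs.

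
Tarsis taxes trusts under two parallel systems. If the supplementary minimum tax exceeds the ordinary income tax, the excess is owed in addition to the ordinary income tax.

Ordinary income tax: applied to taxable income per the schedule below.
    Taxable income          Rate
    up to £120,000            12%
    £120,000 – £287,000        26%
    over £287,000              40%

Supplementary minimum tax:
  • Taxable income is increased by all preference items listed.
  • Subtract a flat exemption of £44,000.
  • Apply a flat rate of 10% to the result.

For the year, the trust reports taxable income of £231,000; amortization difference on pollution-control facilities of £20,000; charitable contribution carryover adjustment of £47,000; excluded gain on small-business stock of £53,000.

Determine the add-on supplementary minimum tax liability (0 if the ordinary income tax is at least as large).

£0

Supplementary minimum tax:
  Adjusted income: £231,000 + £20,000 + £47,000 + £53,000 = £351,000
  Less exemption £44,000 → base £307,000
  £307,000 × 10% = £30,700

Ordinary income tax:
  £120,000 × 12% = £14,400
  £111,000 × 26% = £28,860
  → £43,260

£30,700 ≤ £43,260, so no add-on is due.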